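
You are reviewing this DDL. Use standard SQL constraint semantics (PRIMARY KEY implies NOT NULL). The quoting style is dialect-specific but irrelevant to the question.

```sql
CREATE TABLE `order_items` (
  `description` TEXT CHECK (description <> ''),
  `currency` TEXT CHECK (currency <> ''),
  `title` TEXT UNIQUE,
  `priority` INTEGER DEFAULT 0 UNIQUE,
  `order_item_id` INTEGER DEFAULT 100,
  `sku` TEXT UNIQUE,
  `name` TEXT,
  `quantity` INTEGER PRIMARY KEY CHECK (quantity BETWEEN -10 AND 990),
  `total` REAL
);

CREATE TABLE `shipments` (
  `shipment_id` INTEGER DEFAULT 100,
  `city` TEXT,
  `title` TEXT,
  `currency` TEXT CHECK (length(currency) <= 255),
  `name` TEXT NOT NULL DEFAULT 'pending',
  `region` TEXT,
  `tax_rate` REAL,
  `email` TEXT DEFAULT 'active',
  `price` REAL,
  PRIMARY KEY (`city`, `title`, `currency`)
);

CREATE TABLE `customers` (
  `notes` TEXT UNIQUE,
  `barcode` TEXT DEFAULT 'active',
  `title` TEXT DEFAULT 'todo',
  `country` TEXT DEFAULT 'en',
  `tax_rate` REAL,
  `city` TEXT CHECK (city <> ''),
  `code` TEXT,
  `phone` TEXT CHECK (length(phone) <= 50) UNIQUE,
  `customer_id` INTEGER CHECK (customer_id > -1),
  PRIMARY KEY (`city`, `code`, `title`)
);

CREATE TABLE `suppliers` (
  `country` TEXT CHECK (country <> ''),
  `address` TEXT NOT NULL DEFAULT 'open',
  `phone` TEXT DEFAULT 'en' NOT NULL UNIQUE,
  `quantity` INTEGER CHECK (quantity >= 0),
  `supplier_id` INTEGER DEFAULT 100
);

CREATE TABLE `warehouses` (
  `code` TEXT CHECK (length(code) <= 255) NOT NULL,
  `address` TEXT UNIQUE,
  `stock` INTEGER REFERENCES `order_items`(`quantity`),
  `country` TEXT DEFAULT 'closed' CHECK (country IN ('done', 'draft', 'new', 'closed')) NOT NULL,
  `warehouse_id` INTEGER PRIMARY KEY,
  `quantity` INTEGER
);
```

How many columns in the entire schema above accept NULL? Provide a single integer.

order_items: 8 nullable (description, currency, title, priority, order_item_id, sku, name, total — PK (quantity) and explicit NOT NULL columns excluded).
shipments: 5 nullable (shipment_id, region, tax_rate, email, price — PK (city, title, currency) and explicit NOT NULL columns excluded).
customers: 6 nullable (notes, barcode, country, tax_rate, phone, customer_id — PK (city, code, title) and explicit NOT NULL columns excluded).
suppliers: 3 nullable (country, quantity, supplier_id — PK none and explicit NOT NULL columns excluded).
warehouses: 3 nullable (address, stock, quantity — PK (warehouse_id) and explicit NOT NULL columns excluded).
Total: 8 + 5 + 6 + 3 + 3 = 25.

25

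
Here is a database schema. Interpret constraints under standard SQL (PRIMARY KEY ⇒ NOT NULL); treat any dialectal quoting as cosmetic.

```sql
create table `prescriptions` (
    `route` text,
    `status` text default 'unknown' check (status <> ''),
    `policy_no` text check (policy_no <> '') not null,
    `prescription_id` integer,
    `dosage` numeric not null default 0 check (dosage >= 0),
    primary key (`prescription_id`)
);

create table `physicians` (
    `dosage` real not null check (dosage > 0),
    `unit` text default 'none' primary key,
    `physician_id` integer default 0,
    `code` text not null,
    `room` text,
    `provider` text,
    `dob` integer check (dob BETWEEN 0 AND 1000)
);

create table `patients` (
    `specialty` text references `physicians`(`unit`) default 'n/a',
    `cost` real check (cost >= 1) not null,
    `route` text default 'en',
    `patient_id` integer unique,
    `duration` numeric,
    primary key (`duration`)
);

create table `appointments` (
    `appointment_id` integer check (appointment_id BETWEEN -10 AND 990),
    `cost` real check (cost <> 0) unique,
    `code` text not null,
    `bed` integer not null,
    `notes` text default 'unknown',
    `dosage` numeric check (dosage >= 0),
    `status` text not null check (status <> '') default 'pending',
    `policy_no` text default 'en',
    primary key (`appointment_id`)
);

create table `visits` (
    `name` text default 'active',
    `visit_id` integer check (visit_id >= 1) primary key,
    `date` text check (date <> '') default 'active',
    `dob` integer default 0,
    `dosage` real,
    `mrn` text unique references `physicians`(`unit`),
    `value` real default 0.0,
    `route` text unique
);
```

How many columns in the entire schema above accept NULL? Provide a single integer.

20

prescriptions: 2 nullable (route, status — PK (prescription_id) and explicit NOT NULL columns excluded).
physicians: 4 nullable (physician_id, room, provider, dob — PK (unit) and explicit NOT NULL columns excluded).
patients: 3 nullable (specialty, route, patient_id — PK (duration) and explicit NOT NULL columns excluded).
appointments: 4 nullable (cost, notes, dosage, policy_no — PK (appointment_id) and explicit NOT NULL columns excluded).
visits: 7 nullable (name, date, dob, dosage, mrn, value, route — PK (visit_id) and explicit NOT NULL columns excluded).
Total: 2 + 4 + 3 + 4 + 7 = 20.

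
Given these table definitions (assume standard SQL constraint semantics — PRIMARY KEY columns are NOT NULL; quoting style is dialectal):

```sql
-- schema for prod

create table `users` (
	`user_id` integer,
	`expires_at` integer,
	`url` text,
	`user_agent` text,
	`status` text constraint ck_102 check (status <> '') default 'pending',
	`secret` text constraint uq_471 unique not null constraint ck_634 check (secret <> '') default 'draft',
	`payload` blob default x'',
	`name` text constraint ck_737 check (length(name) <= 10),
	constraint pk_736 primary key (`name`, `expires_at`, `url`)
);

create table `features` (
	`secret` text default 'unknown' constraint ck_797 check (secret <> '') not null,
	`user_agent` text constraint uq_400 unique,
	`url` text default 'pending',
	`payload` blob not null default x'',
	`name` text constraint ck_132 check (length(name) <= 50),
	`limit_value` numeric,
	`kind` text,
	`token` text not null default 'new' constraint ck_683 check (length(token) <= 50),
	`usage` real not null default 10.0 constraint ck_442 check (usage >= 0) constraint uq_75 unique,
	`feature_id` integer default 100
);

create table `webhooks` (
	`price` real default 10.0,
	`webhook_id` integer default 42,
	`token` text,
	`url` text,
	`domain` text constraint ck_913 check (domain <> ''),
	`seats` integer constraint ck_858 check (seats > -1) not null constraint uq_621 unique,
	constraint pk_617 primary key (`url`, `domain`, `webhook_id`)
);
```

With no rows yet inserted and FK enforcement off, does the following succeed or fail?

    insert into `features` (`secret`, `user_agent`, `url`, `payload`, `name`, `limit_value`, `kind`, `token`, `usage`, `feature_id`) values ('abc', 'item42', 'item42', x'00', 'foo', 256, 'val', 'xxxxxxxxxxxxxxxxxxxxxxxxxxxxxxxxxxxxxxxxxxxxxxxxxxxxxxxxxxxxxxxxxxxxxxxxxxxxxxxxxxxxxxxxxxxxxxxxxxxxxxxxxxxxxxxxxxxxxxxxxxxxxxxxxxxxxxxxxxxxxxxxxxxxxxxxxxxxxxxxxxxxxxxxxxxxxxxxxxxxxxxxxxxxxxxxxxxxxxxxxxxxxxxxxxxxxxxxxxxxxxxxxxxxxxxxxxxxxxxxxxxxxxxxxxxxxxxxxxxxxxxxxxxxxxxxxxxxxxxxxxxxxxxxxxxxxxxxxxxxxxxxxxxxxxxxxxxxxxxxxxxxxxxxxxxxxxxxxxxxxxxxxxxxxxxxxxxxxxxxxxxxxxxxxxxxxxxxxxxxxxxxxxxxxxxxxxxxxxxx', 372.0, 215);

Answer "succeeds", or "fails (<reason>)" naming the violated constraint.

The value 'xxxxxxxxxxxxxxxxxxxxxxxxxxxxxxxxxxxxxxxxxxxxxxxxxxxxxxxxxxxxxxxxxxxxxxxxxxxxxxxxxxxxxxxxxxxxxxxxxxxxxxxxxxxxxxxxxxxxxxxxxxxxxxxxxxxxxxxxxxxxxxxxxxxxxxxxxxxxxxxxxxxxxxxxxxxxxxxxxxxxxxxxxxxxxxxxxxxxxxxxxxxxxxxxxxxxxxxxxxxxxxxxxxxxxxxxxxxxxxxxxxxxxxxxxxxxxxxxxxxxxxxxxxxxxxxxxxxxxxxxxxxxxxxxxxxxxxxxxxxxxxxxxxxxxxxxxxxxxxxxxxxxxxxxxxxxxxxxxxxxxxxxxxxxxxxxxxxxxxxxxxxxxxxxxxxxxxxxxxxxxxxxxxxxxxxxxxxxxxxx' for token violates CHECK (length(token) <= 50).

fails (CHECK on token)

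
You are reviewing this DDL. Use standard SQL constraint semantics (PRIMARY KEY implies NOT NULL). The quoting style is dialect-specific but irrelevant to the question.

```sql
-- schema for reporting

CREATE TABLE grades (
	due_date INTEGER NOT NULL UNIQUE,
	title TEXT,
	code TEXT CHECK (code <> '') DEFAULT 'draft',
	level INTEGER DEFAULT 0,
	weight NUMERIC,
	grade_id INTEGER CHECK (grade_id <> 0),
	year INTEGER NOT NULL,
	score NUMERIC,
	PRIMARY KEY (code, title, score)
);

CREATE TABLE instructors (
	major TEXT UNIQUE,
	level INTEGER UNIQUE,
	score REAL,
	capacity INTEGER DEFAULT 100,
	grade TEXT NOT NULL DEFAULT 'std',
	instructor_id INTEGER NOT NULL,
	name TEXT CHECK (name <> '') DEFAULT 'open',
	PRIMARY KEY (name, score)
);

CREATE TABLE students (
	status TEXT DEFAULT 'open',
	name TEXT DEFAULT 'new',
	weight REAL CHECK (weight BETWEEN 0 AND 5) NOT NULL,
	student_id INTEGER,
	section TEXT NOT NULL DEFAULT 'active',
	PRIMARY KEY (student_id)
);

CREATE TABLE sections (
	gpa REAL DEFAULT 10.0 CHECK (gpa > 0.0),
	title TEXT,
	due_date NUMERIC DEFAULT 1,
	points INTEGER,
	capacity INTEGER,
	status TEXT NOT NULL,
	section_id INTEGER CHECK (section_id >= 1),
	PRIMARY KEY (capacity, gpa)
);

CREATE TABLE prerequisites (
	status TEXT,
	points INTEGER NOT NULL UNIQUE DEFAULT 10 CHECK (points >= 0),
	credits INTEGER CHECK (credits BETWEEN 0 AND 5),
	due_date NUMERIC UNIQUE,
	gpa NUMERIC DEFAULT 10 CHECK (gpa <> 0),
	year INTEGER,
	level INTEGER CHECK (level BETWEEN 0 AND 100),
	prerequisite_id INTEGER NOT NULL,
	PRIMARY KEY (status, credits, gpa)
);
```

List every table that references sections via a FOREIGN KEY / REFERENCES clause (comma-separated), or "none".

No REFERENCES clause anywhere in the schema names sections.

none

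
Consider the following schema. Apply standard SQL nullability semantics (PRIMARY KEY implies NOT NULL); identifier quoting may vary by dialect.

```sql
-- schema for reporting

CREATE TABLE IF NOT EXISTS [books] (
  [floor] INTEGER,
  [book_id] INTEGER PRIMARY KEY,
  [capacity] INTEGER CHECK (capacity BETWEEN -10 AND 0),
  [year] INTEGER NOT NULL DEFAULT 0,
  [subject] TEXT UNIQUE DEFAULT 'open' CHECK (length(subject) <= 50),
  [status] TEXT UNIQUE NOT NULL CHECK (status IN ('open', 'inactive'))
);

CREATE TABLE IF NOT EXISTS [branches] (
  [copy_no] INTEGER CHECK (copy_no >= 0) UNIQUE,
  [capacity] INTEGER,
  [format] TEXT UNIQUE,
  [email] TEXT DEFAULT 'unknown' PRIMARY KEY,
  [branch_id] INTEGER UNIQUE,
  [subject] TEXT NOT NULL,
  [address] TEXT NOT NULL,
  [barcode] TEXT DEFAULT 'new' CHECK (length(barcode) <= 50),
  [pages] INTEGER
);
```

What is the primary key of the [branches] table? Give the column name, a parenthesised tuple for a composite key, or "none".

email

email is declared PRIMARY KEY inline on the column.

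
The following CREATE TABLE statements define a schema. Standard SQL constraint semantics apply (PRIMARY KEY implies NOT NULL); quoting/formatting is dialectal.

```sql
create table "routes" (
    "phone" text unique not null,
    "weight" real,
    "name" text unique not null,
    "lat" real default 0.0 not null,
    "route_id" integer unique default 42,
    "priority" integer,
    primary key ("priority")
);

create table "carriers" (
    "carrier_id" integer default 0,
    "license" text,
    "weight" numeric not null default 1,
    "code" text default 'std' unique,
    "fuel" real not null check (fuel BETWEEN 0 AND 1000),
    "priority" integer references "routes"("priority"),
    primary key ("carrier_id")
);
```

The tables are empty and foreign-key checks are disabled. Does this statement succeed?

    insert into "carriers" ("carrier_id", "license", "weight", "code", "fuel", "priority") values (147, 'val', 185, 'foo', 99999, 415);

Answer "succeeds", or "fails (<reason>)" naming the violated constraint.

fails (CHECK on fuel)

The value 99999 for fuel violates CHECK (fuel BETWEEN 0 AND 1000).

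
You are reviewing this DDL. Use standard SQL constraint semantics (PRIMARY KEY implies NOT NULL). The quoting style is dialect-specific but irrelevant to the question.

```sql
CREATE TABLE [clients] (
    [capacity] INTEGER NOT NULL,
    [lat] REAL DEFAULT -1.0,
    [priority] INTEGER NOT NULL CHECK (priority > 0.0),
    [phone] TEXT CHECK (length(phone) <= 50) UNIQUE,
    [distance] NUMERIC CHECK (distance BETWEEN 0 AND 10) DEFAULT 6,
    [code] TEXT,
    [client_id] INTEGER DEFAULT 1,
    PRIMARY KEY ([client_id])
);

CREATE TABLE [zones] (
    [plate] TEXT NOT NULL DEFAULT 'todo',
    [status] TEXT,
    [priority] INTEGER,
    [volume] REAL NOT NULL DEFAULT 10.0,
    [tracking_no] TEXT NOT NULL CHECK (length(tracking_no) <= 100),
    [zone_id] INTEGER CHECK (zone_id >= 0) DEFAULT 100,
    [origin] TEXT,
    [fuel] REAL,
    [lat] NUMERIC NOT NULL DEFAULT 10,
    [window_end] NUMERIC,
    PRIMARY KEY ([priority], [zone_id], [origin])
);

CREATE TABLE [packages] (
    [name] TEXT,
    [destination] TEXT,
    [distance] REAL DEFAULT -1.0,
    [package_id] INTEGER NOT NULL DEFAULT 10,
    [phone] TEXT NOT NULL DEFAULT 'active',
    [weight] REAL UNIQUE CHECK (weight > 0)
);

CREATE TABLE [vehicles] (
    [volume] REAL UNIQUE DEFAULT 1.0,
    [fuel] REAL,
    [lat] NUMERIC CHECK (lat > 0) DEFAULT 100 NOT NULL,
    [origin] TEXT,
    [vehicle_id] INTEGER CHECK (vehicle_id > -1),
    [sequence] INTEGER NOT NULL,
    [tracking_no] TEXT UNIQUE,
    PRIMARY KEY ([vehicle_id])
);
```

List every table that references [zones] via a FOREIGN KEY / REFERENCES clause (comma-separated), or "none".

none

No REFERENCES clause anywhere in the schema names zones.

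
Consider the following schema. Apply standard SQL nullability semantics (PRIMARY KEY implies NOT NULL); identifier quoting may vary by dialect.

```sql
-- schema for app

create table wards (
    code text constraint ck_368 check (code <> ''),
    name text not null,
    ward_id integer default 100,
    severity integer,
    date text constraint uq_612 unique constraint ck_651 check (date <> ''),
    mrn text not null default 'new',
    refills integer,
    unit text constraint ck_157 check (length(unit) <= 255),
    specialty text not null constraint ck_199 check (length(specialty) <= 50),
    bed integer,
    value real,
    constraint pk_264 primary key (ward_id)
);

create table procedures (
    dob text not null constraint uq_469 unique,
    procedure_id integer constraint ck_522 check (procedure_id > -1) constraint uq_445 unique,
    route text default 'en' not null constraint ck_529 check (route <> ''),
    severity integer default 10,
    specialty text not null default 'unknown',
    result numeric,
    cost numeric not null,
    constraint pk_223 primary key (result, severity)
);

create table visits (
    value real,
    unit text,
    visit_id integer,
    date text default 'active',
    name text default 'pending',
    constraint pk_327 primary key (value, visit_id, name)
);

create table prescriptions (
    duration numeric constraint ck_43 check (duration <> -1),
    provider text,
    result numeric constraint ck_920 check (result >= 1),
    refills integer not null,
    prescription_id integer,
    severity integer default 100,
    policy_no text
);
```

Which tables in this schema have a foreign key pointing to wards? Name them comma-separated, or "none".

No REFERENCES clause anywhere in the schema names wards.

none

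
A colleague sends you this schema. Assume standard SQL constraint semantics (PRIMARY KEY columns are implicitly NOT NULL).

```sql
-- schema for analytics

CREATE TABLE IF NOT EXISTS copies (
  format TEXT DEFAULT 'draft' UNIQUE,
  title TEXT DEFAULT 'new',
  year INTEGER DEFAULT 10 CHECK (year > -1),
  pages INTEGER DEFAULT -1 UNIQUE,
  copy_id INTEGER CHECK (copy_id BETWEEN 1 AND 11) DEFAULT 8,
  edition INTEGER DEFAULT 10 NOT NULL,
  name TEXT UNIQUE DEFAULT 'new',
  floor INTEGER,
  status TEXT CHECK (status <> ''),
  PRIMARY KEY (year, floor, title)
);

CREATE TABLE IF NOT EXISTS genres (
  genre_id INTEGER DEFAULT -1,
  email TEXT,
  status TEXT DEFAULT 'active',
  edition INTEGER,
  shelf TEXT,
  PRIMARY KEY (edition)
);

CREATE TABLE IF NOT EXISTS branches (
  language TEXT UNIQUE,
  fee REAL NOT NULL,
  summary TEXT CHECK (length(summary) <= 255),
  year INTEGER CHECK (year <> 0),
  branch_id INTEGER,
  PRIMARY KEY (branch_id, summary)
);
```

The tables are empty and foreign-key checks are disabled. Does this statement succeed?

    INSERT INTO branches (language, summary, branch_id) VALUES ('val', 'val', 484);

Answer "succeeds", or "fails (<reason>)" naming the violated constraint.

fee is omitted from the column list and has no DEFAULT, so it would receive NULL.
But fee is declared NOT NULL.

fails (NOT NULL on fee)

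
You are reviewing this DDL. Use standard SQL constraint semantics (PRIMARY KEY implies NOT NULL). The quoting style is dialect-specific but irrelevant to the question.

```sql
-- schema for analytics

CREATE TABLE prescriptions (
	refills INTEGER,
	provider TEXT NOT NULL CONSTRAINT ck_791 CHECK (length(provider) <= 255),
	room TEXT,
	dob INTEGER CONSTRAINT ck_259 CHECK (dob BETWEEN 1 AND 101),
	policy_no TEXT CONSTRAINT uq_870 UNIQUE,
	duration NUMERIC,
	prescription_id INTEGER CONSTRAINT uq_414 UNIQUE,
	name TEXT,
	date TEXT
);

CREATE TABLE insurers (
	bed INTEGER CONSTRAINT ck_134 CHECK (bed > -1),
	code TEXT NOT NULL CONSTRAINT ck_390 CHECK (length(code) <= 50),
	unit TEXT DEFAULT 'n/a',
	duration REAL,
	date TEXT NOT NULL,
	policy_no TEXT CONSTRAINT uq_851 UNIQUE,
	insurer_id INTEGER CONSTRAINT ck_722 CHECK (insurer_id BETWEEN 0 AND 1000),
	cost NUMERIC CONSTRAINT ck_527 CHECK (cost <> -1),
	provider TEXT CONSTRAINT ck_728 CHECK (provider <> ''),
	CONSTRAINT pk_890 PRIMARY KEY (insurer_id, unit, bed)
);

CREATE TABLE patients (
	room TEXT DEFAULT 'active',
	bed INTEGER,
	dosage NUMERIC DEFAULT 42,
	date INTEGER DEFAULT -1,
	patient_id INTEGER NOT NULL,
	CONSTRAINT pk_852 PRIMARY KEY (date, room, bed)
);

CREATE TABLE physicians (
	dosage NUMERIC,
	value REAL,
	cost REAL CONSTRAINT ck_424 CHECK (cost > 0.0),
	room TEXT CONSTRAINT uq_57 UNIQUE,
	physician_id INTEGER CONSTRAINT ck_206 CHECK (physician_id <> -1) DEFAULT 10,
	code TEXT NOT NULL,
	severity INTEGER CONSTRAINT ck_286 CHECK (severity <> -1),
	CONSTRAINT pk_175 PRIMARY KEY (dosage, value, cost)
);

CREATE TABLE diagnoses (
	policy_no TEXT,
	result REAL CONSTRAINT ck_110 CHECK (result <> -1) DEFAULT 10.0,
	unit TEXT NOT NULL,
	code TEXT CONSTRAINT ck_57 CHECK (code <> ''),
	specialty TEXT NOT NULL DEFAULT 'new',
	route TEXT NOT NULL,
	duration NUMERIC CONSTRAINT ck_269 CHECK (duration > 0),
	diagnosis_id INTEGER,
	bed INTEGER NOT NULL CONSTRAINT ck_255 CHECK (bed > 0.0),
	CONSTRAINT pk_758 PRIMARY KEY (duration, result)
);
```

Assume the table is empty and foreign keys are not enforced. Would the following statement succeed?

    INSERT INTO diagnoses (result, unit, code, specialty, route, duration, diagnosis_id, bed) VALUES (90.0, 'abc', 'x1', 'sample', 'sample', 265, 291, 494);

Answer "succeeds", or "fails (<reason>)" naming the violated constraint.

NOT NULL columns: bed is supplied; duration is supplied; result is supplied; route is supplied; specialty is supplied; unit is supplied.
CHECK constraints: 90.0 satisfies (result <> -1); 'x1' satisfies (code <> ''); 265 satisfies (duration > 0); 494 satisfies (bed > 0.0).
No constraint is violated.

succeeds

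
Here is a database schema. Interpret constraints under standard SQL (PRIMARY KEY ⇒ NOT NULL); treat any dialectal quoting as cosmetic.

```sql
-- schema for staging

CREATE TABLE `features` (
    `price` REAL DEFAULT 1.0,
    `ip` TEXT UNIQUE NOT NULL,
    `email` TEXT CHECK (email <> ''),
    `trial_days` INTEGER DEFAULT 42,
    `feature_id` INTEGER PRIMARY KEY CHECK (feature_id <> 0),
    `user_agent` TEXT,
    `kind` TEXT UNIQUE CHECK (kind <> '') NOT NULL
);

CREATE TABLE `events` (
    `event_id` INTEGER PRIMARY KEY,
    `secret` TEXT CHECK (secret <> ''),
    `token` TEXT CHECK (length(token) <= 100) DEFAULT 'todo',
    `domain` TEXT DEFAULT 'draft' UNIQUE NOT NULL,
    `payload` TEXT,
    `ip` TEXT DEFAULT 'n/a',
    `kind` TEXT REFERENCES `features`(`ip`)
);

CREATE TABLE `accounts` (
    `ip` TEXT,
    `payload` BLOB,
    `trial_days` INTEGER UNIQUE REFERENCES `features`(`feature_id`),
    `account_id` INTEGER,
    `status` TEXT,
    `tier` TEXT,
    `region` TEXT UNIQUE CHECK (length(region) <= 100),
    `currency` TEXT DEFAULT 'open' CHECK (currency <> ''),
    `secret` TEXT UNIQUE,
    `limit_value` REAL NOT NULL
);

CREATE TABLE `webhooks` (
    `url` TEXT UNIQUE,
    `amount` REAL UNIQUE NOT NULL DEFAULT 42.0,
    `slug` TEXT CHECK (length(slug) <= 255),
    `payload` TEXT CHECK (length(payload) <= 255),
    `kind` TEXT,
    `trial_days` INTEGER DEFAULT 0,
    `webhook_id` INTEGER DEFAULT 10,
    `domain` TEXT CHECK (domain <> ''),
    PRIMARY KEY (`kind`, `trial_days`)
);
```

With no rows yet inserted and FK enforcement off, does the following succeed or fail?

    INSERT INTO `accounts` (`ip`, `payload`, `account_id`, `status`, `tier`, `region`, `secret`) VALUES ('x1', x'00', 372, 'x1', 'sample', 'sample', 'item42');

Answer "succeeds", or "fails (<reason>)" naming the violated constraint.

fails (NOT NULL on limit_value)

limit_value is omitted from the column list and has no DEFAULT, so it would receive NULL.
But limit_value is declared NOT NULL.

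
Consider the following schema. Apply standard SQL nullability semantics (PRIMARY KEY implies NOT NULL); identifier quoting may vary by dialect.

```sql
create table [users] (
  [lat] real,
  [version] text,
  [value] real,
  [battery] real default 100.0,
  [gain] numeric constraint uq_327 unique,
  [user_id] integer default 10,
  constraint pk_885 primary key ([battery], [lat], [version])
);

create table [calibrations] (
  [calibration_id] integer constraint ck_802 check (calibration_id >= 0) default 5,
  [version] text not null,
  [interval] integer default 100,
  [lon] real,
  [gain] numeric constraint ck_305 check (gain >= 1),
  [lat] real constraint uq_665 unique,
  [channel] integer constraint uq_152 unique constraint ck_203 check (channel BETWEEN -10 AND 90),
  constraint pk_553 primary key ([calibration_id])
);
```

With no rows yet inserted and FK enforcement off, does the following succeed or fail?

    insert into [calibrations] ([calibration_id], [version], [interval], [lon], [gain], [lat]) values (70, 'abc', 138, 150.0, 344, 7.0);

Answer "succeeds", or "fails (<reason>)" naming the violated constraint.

NOT NULL columns: calibration_id is supplied; version is supplied.
CHECK constraints: 70 satisfies (calibration_id >= 0); 344 satisfies (gain >= 1).
No constraint is violated.

succeeds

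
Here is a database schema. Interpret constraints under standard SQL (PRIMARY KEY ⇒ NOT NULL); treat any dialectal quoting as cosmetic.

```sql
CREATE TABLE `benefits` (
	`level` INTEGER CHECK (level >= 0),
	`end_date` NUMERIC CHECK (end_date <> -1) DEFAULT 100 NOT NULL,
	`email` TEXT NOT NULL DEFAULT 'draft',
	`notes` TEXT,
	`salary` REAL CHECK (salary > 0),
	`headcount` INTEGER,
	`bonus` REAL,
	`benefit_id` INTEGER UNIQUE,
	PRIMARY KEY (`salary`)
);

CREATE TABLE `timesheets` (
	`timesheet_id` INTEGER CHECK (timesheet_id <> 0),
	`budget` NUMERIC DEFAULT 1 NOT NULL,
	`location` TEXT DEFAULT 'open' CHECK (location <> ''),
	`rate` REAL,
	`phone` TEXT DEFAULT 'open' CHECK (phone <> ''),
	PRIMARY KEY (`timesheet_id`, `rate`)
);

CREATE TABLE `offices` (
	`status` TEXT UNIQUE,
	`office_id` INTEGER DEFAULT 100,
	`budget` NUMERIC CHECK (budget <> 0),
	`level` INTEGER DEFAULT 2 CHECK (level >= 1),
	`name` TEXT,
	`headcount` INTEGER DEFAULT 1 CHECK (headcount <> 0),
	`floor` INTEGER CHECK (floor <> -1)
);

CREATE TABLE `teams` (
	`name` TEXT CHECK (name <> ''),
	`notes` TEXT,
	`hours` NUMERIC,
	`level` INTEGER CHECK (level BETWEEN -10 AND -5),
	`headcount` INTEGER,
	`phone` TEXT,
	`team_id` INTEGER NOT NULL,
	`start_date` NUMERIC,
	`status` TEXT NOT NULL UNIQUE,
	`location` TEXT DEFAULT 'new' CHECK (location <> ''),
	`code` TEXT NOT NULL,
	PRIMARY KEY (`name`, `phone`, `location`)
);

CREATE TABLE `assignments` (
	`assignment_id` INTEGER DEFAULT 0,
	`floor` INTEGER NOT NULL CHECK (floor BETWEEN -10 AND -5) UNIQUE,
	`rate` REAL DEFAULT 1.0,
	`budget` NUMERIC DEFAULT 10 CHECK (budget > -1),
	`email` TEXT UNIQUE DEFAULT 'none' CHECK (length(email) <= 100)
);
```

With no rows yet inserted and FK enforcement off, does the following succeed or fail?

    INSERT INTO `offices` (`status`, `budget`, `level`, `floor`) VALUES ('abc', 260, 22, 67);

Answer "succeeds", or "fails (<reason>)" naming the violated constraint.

offices has no NOT NULL or PRIMARY KEY columns.
CHECK constraints: 260 satisfies (budget <> 0); 22 satisfies (level >= 1); 67 satisfies (floor <> -1).
No constraint is violated.

succeeds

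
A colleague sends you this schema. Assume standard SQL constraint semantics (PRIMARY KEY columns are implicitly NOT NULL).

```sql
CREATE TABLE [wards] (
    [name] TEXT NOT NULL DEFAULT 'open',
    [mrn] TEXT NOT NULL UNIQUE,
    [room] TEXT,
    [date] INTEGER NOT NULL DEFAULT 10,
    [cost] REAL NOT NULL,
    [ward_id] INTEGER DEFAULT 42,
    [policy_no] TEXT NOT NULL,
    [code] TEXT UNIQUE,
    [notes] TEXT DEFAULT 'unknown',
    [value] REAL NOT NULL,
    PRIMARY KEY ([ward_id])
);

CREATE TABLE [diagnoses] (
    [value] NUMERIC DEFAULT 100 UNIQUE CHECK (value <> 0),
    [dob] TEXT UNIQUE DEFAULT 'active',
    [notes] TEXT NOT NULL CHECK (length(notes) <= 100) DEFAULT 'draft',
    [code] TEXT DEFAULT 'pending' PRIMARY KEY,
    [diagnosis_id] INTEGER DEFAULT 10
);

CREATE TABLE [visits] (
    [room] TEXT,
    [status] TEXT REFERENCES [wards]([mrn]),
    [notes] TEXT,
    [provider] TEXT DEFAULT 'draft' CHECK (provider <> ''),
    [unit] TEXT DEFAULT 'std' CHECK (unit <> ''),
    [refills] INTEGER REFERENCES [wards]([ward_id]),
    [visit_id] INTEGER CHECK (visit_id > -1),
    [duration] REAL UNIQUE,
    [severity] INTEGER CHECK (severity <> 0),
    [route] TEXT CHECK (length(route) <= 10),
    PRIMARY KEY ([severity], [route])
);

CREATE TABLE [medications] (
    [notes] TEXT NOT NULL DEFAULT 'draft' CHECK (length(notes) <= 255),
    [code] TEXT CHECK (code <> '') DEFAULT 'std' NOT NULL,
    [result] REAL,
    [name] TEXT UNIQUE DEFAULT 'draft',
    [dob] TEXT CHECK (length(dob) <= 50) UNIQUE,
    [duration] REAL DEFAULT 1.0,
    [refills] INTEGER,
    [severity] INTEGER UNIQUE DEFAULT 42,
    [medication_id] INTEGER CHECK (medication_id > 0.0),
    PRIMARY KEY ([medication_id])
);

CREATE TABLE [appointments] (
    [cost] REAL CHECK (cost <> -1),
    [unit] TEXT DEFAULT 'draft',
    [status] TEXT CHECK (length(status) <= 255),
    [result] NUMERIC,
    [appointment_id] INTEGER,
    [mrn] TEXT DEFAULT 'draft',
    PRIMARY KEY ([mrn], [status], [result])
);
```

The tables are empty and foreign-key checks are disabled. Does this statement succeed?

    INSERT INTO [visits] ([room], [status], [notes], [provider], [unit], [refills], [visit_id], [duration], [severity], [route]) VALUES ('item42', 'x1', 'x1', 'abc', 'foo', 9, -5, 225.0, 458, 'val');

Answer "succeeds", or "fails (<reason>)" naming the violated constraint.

fails (CHECK on visit_id)

The value -5 for visit_id violates CHECK (visit_id > -1).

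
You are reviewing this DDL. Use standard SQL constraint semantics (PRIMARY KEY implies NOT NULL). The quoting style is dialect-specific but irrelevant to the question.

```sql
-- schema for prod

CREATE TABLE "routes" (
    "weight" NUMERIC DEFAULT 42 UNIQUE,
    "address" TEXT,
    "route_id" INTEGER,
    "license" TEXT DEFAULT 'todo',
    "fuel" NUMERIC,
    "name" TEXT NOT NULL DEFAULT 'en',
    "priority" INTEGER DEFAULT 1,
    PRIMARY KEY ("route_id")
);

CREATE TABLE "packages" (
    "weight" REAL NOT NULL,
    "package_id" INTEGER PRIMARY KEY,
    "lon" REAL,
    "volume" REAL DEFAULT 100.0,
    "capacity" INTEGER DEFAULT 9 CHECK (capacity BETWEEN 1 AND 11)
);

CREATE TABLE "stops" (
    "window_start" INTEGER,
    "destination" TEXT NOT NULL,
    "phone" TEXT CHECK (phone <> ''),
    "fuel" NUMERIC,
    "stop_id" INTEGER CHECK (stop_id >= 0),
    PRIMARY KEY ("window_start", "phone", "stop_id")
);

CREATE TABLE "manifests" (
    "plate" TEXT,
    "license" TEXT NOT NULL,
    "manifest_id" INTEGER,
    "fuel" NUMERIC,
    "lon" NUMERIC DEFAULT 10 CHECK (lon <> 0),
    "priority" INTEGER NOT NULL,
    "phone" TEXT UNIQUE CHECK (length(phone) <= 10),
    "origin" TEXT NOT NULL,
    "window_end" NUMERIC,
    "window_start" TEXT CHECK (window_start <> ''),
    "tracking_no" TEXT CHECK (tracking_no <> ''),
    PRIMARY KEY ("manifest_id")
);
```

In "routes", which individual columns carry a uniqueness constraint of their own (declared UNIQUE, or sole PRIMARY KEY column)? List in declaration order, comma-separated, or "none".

- weight: declared UNIQUE → unique.
- address: no UNIQUE or single-column PK constraint.
- route_id: single-column PRIMARY KEY → unique.
- license: no UNIQUE or single-column PK constraint.
- fuel: no UNIQUE or single-column PK constraint.
- name: no UNIQUE or single-column PK constraint.
- priority: no UNIQUE or single-column PK constraint.

weight, route_id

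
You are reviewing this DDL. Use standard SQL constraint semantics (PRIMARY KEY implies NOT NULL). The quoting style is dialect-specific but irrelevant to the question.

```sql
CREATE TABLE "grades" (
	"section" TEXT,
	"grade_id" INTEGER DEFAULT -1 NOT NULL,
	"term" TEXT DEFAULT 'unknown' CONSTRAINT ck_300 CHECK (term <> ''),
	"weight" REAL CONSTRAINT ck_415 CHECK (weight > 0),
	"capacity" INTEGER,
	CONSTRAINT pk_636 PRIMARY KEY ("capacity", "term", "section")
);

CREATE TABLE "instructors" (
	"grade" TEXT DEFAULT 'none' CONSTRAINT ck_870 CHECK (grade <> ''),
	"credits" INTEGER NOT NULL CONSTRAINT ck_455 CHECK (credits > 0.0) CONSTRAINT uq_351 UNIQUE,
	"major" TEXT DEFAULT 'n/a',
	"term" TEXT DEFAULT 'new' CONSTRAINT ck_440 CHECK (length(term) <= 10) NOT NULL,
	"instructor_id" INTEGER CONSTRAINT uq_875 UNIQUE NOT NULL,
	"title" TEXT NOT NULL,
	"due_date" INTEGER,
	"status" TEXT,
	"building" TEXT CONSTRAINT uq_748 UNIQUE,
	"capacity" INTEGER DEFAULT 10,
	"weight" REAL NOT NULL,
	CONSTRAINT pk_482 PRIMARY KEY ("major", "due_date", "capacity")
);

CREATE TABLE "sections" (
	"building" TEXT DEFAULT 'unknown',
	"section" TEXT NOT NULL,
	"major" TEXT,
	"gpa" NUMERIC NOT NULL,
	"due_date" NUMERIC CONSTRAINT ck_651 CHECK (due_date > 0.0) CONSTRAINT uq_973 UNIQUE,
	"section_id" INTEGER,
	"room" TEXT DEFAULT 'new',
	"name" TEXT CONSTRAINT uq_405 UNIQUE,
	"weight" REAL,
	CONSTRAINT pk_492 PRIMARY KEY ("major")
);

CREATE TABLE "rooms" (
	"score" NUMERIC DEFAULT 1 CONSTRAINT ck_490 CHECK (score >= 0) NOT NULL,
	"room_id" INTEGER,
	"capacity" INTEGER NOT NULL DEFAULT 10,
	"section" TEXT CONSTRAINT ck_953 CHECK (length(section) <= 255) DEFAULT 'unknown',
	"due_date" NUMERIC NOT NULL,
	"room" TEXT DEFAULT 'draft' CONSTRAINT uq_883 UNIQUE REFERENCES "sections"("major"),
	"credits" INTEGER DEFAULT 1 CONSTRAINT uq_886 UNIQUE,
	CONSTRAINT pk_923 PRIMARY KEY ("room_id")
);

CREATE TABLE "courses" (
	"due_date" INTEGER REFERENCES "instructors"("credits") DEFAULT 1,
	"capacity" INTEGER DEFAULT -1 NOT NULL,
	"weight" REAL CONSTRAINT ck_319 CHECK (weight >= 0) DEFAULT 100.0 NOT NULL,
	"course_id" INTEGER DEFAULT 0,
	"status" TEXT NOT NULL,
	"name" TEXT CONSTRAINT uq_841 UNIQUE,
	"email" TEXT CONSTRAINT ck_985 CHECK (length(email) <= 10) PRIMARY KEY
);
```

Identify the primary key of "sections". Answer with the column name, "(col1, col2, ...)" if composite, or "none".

major

major is declared PRIMARY KEY as a table-level PRIMARY KEY clause.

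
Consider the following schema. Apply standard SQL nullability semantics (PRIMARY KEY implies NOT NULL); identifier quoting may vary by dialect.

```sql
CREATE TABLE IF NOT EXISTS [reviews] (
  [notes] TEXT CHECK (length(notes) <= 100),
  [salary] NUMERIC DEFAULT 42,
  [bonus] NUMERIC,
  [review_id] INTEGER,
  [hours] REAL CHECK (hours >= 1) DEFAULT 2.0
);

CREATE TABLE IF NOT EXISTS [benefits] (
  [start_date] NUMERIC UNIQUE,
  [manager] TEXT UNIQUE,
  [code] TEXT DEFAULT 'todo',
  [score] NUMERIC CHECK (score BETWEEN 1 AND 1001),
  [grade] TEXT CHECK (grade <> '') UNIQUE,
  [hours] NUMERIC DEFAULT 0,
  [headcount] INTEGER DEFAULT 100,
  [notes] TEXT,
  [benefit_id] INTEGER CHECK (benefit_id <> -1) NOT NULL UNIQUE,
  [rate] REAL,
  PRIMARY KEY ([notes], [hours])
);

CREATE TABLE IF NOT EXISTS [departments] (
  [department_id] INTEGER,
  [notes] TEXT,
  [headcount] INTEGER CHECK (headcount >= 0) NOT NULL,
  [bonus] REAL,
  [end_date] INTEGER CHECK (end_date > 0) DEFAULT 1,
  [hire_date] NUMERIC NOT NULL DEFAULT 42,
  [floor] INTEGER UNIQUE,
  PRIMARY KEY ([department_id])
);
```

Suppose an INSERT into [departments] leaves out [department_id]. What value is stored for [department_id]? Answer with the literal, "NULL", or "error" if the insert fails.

department_id has no DEFAULT clause.
Omitting it would insert NULL, but it is part of the PRIMARY KEY, so the INSERT fails.

error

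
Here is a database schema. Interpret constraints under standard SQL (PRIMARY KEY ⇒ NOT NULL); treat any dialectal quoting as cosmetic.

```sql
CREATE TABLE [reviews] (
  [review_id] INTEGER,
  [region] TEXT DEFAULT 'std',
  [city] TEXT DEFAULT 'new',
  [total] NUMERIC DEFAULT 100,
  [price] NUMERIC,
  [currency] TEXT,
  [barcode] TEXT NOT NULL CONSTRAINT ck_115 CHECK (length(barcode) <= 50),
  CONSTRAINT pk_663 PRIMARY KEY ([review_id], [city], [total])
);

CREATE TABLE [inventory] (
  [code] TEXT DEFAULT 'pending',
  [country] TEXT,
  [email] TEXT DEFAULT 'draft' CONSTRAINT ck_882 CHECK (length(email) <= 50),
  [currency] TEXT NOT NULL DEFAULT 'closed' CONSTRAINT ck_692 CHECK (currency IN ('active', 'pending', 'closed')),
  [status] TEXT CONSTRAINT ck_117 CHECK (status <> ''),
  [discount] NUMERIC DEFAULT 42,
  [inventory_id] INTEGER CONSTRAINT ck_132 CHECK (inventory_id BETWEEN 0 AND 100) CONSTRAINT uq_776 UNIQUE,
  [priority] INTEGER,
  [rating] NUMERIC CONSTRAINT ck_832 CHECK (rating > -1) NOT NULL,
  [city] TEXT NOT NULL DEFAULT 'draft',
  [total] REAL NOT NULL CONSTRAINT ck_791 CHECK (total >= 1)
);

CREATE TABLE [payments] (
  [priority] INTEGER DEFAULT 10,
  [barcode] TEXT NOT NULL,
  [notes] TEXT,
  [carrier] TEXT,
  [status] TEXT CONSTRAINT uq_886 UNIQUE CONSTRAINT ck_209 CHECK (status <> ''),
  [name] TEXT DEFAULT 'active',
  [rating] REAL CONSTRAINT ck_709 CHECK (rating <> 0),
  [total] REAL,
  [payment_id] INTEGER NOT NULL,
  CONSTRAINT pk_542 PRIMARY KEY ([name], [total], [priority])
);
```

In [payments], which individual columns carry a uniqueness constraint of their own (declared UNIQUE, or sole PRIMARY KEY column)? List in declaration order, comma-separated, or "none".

- priority: part of a composite PRIMARY KEY — only the tuple is unique, not this column on its own.
- barcode: no UNIQUE or single-column PK constraint.
- notes: no UNIQUE or single-column PK constraint.
- carrier: no UNIQUE or single-column PK constraint.
- status: declared UNIQUE → unique.
- name: part of a composite PRIMARY KEY — only the tuple is unique, not this column on its own.
- rating: no UNIQUE or single-column PK constraint.
- total: part of a composite PRIMARY KEY — only the tuple is unique, not this column on its own.
- payment_id: no UNIQUE or single-column PK constraint.

status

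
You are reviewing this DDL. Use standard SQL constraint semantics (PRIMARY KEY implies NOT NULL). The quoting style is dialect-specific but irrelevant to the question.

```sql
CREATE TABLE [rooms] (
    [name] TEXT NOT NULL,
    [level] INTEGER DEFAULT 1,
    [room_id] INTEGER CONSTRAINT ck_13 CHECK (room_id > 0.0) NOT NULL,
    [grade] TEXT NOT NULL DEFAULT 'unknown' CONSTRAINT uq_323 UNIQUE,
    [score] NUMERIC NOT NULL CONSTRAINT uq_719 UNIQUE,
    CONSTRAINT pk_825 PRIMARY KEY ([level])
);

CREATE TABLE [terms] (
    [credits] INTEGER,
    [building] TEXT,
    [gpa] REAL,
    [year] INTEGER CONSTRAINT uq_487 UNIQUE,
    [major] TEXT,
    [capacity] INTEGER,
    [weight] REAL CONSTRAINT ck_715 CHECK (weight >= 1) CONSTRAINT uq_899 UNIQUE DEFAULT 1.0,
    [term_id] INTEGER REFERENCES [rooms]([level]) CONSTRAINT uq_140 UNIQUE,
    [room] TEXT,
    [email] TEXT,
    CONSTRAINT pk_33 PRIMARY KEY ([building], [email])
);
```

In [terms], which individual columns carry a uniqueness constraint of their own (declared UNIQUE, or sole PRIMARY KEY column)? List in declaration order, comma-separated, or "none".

- credits: no UNIQUE or single-column PK constraint.
- building: part of a composite PRIMARY KEY — only the tuple is unique, not this column on its own.
- gpa: no UNIQUE or single-column PK constraint.
- year: declared UNIQUE → unique.
- major: no UNIQUE or single-column PK constraint.
- capacity: no UNIQUE or single-column PK constraint.
- weight: declared UNIQUE → unique.
- term_id: declared UNIQUE → unique.
- room: no UNIQUE or single-column PK constraint.
- email: part of a composite PRIMARY KEY — only the tuple is unique, not this column on its own.

year, weight, term_id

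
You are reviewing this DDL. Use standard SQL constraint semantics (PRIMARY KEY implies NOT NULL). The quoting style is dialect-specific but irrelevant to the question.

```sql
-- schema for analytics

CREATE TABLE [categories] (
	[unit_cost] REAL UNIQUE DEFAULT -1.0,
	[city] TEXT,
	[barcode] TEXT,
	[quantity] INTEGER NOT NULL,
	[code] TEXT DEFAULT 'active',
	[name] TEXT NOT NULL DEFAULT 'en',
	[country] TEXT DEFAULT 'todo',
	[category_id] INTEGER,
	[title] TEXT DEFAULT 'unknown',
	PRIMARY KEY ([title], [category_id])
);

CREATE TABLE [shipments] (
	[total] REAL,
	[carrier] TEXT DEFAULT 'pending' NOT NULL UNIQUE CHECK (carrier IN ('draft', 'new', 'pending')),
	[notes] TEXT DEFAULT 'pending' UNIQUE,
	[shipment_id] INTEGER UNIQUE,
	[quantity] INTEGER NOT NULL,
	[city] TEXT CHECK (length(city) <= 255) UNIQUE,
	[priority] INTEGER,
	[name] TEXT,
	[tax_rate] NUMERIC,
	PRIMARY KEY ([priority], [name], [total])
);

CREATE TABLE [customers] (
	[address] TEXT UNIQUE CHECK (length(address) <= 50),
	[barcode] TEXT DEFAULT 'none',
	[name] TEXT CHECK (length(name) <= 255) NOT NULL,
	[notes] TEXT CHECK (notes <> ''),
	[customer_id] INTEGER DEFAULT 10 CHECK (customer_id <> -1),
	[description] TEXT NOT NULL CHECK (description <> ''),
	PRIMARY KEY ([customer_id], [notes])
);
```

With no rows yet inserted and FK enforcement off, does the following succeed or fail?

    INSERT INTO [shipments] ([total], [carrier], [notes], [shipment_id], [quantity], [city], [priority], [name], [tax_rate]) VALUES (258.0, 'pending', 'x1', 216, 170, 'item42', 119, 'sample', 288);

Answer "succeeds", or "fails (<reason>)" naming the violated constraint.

NOT NULL columns: carrier is supplied; name is supplied; priority is supplied; quantity is supplied; total is supplied.
CHECK constraints: 'pending' satisfies (carrier IN ('draft', 'new', 'pending')); 'item42' satisfies (length(city) <= 255).
No constraint is violated.

succeeds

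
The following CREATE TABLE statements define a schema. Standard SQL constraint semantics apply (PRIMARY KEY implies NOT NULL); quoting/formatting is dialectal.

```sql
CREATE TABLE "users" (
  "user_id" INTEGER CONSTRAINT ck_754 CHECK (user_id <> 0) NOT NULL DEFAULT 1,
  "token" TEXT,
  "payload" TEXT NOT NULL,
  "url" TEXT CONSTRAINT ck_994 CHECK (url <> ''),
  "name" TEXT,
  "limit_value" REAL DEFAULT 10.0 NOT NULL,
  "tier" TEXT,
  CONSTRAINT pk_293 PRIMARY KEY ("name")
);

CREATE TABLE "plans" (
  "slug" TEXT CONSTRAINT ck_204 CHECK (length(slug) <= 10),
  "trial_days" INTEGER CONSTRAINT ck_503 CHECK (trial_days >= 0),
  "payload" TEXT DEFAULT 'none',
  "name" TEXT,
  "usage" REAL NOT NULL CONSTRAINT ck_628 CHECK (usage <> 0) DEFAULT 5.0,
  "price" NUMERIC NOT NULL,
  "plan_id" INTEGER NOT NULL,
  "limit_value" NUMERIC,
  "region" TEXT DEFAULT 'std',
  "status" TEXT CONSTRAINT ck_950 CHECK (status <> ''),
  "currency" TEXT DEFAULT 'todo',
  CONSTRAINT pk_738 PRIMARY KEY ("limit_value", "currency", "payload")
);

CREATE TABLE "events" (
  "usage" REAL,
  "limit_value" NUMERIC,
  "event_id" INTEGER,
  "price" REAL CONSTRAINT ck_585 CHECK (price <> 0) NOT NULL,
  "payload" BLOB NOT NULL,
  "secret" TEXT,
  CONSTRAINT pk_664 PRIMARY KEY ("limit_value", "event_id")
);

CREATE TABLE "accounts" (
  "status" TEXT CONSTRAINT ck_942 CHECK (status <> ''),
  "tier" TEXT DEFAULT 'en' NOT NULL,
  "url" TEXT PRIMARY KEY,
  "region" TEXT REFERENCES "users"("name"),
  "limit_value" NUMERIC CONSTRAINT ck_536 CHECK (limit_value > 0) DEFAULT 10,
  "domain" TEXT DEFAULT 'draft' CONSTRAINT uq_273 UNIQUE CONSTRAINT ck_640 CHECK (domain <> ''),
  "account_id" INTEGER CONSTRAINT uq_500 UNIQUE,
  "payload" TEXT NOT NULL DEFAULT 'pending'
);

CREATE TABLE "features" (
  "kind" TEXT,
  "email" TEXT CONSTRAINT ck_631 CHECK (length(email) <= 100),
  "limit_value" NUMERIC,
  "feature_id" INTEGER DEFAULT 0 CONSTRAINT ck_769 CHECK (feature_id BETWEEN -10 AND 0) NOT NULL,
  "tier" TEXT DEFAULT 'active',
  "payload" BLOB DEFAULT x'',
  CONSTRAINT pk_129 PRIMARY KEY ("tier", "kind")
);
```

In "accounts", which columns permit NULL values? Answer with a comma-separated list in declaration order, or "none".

- status: CHECK does not forbid NULL (a CHECK constraint passes when its expression is NULL) → nullable.
- tier: declared NOT NULL → not nullable.
- url: part of the PRIMARY KEY, which implies NOT NULL → not nullable.
- region: a foreign key column may be NULL unless separately constrained → nullable.
- limit_value: CHECK does not forbid NULL (a CHECK constraint passes when its expression is NULL) → nullable.
- domain: CHECK does not forbid NULL (a CHECK constraint passes when its expression is NULL) → nullable.
- account_id: UNIQUE does not imply NOT NULL → nullable.
- payload: declared NOT NULL → not nullable.

status, region, limit_value, domain, account_id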